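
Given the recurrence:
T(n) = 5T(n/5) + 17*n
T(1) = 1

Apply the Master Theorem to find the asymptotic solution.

a=5, b=5, f(n)=17*n. log_5(5) = 1. Case 2: T(n) = O(n log n).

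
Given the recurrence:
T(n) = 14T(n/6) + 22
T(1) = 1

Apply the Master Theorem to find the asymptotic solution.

a=14, b=6, f(n)=22. log_6(14) = 1.473. Case 1 of Master Theorem: T(n) = O(n^1.473).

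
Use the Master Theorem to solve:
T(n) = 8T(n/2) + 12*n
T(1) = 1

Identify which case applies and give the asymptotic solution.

a=8, b=2, f(n)=12*n.
log_2(8) = 3 > 1.
Since f(n) = O(n^1) is polynomially smaller than n^3, Case 1 applies.
T(n) = Theta(n^3).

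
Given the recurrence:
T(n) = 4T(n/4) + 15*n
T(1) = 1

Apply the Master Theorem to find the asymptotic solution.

a=4, b=4, f(n)=15*n. log_4(4) = 1. Case 2: T(n) = O(n log n).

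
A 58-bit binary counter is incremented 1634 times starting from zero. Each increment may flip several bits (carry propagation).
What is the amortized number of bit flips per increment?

Bit i flips on every 2^i-th increment, so over 1634 increments bit i flips floor(1634/2^i) times. Summing over i: total flips < 2 * 1634. Amortized: < 2 = O(1) per increment.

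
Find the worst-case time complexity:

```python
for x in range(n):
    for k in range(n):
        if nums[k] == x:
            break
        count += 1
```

Time complexity: O(n^2).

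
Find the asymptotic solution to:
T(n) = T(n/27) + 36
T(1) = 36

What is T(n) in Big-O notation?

Each step divides n by 27 and adds 36. After log_27(n) steps, T(n) = O(log n).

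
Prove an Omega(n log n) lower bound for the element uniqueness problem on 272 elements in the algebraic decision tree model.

In the algebraic decision tree model, element uniqueness on 272 elements is equivalent to determining which cell of an arrangement of C(272,2) = 36856 hyperplanes x_i = x_j contains the input point. Ben-Or's theorem shows this requires Omega(n log n).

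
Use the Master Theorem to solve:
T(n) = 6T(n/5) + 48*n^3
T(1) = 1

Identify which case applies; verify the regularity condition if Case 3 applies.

a=6, b=5, f(n)=48*n^3.
log_5(6) = 1.113 < 3.
f(n) = Omega(n^(1.113+epsilon)) for some epsilon > 0, so Case 3 is the candidate.
Regularity: a*f(n/b) = 6*48*(n/5)^3 = (6/125)*48*n^3 <= c*f(n) with c = 6/125 < 1. Satisfied.
Case 3: T(n) = Theta(n^3).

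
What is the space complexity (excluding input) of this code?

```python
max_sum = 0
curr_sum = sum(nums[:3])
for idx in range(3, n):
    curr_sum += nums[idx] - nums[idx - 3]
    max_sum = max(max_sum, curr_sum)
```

Space complexity: O(1).
Only a constant amount of auxiliary storage is used; nothing grows with n.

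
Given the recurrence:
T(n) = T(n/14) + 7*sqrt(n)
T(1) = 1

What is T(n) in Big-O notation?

Each level contributes sqrt(n/14^k). Geometric series with ratio 1/sqrt(14) < 1 sums to O(sqrt(n)).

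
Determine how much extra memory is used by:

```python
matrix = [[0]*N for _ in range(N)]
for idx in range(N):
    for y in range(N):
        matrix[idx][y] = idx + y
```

Space complexity: O(n^2).
A 2D structure of size n x n is allocated.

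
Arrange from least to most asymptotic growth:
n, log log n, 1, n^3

Ordered by growth rate: 1 < log log n < n < n^3.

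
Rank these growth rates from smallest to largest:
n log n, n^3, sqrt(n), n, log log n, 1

Ordered by growth rate: 1 < log log n < sqrt(n) < n < n log n < n^3.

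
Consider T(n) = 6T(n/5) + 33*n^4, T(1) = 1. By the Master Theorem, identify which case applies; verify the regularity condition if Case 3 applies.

a=6, b=5, f(n)=33*n^4.
log_5(6) = 1.113 < 4.
f(n) = Omega(n^(1.113+epsilon)) for some epsilon > 0, so Case 3 is the candidate.
Regularity: a*f(n/b) = 6*33*(n/5)^4 = (6/625)*33*n^4 <= c*f(n) with c = 6/625 < 1. Satisfied.
Case 3: T(n) = Theta(n^4).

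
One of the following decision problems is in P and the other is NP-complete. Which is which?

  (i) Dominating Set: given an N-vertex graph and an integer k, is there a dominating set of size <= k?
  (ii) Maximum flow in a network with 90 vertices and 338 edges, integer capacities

(i) is NP-complete: reduces from Set Cover (with k part of the input).
(ii) is P: Edmonds-Karp / push-relabel run in polynomial time.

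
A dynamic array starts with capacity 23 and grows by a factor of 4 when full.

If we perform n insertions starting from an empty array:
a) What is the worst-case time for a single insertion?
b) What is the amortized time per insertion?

(a) Worst-case single insertion: O(n) -- when the array is full at capacity c, the resize copies all c elements, and c can be Theta(n).
(b) Resizes happen at sizes 23, 92, 368, ... Total copy cost for n insertions: 23 + 92 + ... = O(n) (geometric series with ratio 1/4). Amortized cost per insertion: O(n)/n = O(1).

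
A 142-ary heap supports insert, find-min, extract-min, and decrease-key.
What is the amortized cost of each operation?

The 142-ary heap has height O(log_142 n). Insert sifts up: O(log_142 n). Find-min reads the root: O(1). Extract-min sifts down comparing 142 children per level: O(142 * log_142 n). Decrease-key sifts up: O(log_142 n).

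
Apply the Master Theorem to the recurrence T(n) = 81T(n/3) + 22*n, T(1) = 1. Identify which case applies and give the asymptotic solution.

a=81, b=3, f(n)=22*n.
log_3(81) = 4 > 1.
Since f(n) = O(n^1) is polynomially smaller than n^4, Case 1 applies.
T(n) = Theta(n^4).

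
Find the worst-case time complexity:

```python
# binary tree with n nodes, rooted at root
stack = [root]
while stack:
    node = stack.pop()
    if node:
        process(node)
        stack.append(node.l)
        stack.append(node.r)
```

Time complexity: O(n).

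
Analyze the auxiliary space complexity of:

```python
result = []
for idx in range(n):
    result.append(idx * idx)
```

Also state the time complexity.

Space complexity: O(n).
Auxiliary storage grows linearly with the input size n in the worst case.
Time complexity: O(n).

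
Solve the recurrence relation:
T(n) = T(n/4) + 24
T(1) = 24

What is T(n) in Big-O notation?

Each step divides n by 4 and adds 24. After log_4(n) steps, T(n) = O(log n).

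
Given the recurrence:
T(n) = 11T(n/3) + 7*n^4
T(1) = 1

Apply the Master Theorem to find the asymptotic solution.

a=11, b=3, f(n)=7*n^4. log_3(11) = 2.183 < 4. Case 3: T(n) = O(n^4).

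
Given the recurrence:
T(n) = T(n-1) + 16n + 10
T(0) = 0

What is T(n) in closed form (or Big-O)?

Dominant term in sum is 16*sum(i, i=1..n) = 16*n*(n+1)/2 = O(n^2).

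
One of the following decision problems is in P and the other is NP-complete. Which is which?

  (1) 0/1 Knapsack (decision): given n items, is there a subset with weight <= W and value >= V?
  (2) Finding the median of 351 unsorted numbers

(1) is NP-complete: reduces from Subset Sum.
(2) is P: linear-time selection (median-of-medians) runs in O(n).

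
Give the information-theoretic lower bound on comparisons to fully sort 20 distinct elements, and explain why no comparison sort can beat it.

A comparison sort is a binary decision tree whose leaves are the 20! = 2432902008176640000 possible output permutations. A binary tree with L leaves has height >= ceil(log_2(L)). So any comparison sort needs >= ceil(log_2(20!)) = 62 comparisons in the worst case.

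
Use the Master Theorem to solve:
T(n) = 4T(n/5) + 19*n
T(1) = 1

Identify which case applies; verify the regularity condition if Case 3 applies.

a=4, b=5, f(n)=19*n.
log_5(4) = 0.8614 < 1.
f(n) = Omega(n^(0.8614+epsilon)) for some epsilon > 0, so Case 3 is the candidate.
Regularity: a*f(n/b) = 4*19*(n/5)^1 = (4/5)*19*n^1 <= c*f(n) with c = 4/5 < 1. Satisfied.
Case 3: T(n) = Theta(n).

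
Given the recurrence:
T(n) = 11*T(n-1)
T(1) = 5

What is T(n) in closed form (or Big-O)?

Each step multiplies by 11. T(n) = T(1)*11^(n-1) = 5*11^(n-1).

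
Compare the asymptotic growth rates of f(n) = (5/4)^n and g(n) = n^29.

f(n) = (5/4)^n grows faster: (5/4)^n is exponential with base 5/4 > 1, dominating every polynomial.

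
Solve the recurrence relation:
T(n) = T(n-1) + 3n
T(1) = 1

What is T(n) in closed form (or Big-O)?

Unrolling: T(n) = 1 + 3*(2 + 3 + ... + n) = 1 + 3*(n(n+1)/2 - 1) = O(n^2).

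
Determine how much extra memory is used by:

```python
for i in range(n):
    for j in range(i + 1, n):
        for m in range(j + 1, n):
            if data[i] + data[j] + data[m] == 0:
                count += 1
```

Space complexity: O(1).
Only a constant amount of auxiliary storage is used; nothing grows with n.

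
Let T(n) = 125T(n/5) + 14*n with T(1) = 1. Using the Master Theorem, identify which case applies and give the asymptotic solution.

a=125, b=5, f(n)=14*n.
log_5(125) = 3 > 1.
Since f(n) = O(n^1) is polynomially smaller than n^3, Case 1 applies.
T(n) = Theta(n^3).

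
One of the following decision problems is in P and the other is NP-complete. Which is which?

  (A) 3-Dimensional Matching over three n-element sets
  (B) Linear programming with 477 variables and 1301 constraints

(A) is NP-complete: one of Karp's 21 NP-complete problems.
(B) is P: the ellipsoid and interior-point methods run in polynomial time.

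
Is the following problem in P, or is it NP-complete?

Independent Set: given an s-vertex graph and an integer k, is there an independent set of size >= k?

This problem is NP-complete: complement of Clique (with k part of the input).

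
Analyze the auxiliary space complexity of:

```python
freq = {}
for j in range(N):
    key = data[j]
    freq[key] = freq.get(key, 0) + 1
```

Space complexity: O(n).
Auxiliary storage grows linearly with the input size n in the worst case.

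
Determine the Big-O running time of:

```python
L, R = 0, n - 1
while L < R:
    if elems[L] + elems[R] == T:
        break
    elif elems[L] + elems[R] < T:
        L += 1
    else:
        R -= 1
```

Time complexity: O(n).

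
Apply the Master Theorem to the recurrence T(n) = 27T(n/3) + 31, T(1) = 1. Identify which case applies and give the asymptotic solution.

a=27, b=3, f(n)=31.
log_3(27) = 3 > 0.
Since f(n) = O(n^0) is polynomially smaller than n^3, Case 1 applies.
T(n) = Theta(n^3).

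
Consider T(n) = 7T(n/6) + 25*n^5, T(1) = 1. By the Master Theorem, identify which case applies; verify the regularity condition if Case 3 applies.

a=7, b=6, f(n)=25*n^5.
log_6(7) = 1.086 < 5.
f(n) = Omega(n^(1.086+epsilon)) for some epsilon > 0, so Case 3 is the candidate.
Regularity: a*f(n/b) = 7*25*(n/6)^5 = (7/7776)*25*n^5 <= c*f(n) with c = 7/7776 < 1. Satisfied.
Case 3: T(n) = Theta(n^5).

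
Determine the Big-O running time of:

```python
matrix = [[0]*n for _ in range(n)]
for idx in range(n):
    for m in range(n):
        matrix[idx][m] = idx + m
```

Time complexity: O(n^2).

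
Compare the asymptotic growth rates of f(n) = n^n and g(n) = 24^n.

f(n) = n^n grows faster: n^n / 24^n = (n/24)^n -> infinity once n > 24.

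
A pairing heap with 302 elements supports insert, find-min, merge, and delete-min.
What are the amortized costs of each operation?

Pairing heaps are self-adjusting heap-ordered trees. Insert and merge link two roots: O(1). Find-min reads the root: O(1). Delete-min removes the root, then pairs children in two passes; amortized cost is O(log 302) = O(log n).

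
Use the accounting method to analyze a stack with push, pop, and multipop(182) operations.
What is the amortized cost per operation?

Assign 2 credits per push (1 for the push, 1 saved for a future pop). Each pop or element popped by multipop(182) uses 1 saved credit. Total credits never go negative, so amortized cost is O(1).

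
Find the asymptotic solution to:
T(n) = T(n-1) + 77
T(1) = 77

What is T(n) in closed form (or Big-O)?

Unrolling: T(n) = T(n-1) + 77 = T(n-2) + 2*77 = ... = T(1) + (n-1)*77 = 77 + (n-1)*77 = 77n.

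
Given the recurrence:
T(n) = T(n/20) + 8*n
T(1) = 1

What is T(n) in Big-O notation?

Geometric series: 8*n*(1 + 1/20 + 1/20^2 + ...) = O(n). T(n) = O(n).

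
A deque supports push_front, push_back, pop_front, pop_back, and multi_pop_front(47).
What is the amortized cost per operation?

Assign 2 credits to each push operation. A pop uses 1 saved credit. multi_pop_front(47) uses up to 47 saved credits from previous pushes. Credits never go negative. Amortized cost is O(1).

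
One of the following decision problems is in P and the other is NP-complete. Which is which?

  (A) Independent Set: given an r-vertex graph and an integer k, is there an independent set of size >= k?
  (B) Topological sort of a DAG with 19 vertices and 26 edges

(A) is NP-complete: complement of Clique (with k part of the input).
(B) is P: DFS-based topological sort runs in O(V+E).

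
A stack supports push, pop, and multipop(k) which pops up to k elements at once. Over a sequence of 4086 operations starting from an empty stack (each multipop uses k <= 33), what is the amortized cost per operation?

Each element is pushed exactly once and popped at most once (whether by pop or as part of a multipop). So the total number of individual pops over the whole sequence is at most the number of pushes, which is at most 4086. Total work <= 2 * 4086, hence O(1) amortized per operation.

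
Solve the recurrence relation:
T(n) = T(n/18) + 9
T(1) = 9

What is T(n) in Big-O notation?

Each step divides n by 18 and adds 9. After log_18(n) steps, T(n) = O(log n).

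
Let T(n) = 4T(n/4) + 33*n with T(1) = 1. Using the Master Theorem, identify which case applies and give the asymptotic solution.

a=4, b=4, f(n)=33*n.
log_4(4) = 1, so n^(log_b(a)) = n.
f(n) = Theta(n), so Case 2 applies.
T(n) = Theta(n log n).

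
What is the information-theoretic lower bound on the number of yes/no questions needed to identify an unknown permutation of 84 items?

There are 84! = 3314240134565353266999387579130131288000666286242049487118846032383059131291716864129885722968716753156177920000000000000000000 permutations. Each yes/no question gives at most 1 bit, so at least ceil(log_2(3314240134565353266999387579130131288000666286242049487118846032383059131291716864129885722968716753156177920000000000000000000)) = 421 questions are needed.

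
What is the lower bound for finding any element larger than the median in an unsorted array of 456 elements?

To find an element larger than the median of 456 elements, we must see Omega(n) elements. Without seeing enough elements, an adversary can make any unseen element the median.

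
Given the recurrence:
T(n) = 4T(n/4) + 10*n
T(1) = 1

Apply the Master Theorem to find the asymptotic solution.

a=4, b=4, f(n)=10*n. log_4(4) = 1. Case 2: T(n) = O(n log n).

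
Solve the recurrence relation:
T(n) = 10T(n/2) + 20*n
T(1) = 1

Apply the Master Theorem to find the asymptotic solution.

a=10, b=2, f(n)=20*n. log_2(10) = 3.322. Case 1 of Master Theorem: T(n) = O(n^3.322).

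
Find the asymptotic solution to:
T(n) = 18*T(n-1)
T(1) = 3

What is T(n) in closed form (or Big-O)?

Each step multiplies by 18. T(n) = T(1)*18^(n-1) = 3*18^(n-1).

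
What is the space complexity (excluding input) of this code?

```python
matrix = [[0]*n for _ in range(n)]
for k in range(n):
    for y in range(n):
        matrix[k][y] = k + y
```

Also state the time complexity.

Space complexity: O(n^2).
A 2D structure of size n x n is allocated.
Time complexity: O(n^2).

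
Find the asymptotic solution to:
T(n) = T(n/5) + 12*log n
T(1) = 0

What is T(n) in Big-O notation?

Each of the log_5(n) levels adds O(log n). T(n) = O(log^2 n).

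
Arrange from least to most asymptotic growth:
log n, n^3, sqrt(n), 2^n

Ordered by growth rate: log n < sqrt(n) < n^3 < 2^n.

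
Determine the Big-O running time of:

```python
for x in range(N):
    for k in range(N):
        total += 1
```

Time complexity: O(n^2).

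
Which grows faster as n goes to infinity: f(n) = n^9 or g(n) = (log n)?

f(n) = n^9 grows faster: any positive polynomial dominates any polylog.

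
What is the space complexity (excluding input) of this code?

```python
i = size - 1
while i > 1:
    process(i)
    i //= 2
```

Space complexity: O(1).
Only a constant amount of auxiliary storage is used; nothing grows with n.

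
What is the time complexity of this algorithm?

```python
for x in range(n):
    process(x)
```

Time complexity: O(n).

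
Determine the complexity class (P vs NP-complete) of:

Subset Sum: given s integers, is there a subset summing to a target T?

This problem is NP-complete: one of Karp's 21 NP-complete problems.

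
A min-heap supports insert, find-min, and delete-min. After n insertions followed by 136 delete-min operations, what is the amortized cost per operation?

Insert takes O(log n) worst case. Delete-min takes O(log n). Over a sequence of n inserts and 136 delete-mins, total cost is O((n + 136) log n). Amortized per operation: O(log n).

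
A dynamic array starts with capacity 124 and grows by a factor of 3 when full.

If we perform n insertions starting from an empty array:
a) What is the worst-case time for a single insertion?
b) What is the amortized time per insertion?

(a) Worst-case single insertion: O(n) -- when the array is full at capacity c, the resize copies all c elements, and c can be Theta(n).
(b) Resizes happen at sizes 124, 372, 1116, ... Total copy cost for n insertions: 124 + 372 + ... = O(n) (geometric series with ratio 1/3). Amortized cost per insertion: O(n)/n = O(1).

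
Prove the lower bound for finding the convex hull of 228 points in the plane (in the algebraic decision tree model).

Reduction from sorting: given 228 numbers x_1,...,x_{228}, map x_i to the point (x_i, x_i^2) on the parabola y = x^2. All points are on the convex hull, and walking the hull gives them in sorted x-order. Since sorting requires Omega(n log n), so does planar convex hull.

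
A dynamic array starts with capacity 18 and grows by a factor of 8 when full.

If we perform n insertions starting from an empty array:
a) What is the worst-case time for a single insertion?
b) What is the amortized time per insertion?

(a) Worst-case single insertion: O(n) -- when the array is full at capacity c, the resize copies all c elements, and c can be Theta(n).
(b) Resizes happen at sizes 18, 144, 1152, ... Total copy cost for n insertions: 18 + 144 + ... = O(n) (geometric series with ratio 1/8). Amortized cost per insertion: O(n)/n = O(1).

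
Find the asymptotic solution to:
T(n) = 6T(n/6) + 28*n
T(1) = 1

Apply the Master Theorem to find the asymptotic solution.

a=6, b=6, f(n)=28*n. log_6(6) = 1. Case 2: T(n) = O(n log n).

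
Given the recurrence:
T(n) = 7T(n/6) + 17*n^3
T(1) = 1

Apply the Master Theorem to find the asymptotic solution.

a=7, b=6, f(n)=17*n^3. log_6(7) = 1.086 < 3. Case 3: T(n) = O(n^3).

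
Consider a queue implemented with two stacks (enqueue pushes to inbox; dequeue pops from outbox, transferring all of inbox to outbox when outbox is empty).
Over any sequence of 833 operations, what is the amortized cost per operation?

Each element is pushed to inbox once, popped once, pushed to outbox once, and popped once: 4 unit operations over its lifetime. Over 833 operations the total work is O(833). Amortized O(1) per enqueue/dequeue.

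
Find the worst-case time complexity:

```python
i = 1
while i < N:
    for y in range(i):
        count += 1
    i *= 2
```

Time complexity: O(n).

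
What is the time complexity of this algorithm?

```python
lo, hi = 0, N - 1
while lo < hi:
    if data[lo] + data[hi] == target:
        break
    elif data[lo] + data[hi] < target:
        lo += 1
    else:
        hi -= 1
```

Time complexity: O(n).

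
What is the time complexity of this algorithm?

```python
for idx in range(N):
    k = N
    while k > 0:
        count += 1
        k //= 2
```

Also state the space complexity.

Time complexity: O(n log n).
Space complexity: O(1).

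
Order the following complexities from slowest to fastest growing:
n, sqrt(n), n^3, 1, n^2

Ordered by growth rate: 1 < sqrt(n) < n < n^2 < n^3.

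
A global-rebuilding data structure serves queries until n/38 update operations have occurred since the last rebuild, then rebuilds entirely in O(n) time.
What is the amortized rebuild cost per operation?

The O(n) rebuild is triggered by n/38 operations, so each contributes O(n)/(n/38) = O(38) = O(1) to the rebuild cost.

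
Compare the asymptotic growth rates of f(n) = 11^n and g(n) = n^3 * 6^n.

f(n) = 11^n grows faster: 11^n / (n^3 6^n) = (11/6)^n / n^3 -> infinity since 11/6 > 1.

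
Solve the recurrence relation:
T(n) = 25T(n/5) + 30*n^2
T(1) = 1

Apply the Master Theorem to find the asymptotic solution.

a=25, b=5, f(n)=30*n^2. log_5(25) = 2. Case 2: T(n) = O(n^2 log n).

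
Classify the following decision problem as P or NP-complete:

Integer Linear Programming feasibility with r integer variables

This problem is NP-complete: ILP feasibility is NP-complete (LP relaxation is in P).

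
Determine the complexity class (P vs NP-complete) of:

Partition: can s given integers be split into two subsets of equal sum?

This problem is NP-complete: Subset Sum reduces to it (one of Karp's 21 NP-complete problems).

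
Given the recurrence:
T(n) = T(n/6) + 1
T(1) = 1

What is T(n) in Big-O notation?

Each step divides n by 6 and adds 1. After log_6(n) steps, T(n) = O(log n).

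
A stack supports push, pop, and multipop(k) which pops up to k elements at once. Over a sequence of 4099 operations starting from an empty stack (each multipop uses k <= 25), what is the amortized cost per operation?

Each element is pushed exactly once and popped at most once (whether by pop or as part of a multipop). So the total number of individual pops over the whole sequence is at most the number of pushes, which is at most 4099. Total work <= 2 * 4099, hence O(1) amortized per operation.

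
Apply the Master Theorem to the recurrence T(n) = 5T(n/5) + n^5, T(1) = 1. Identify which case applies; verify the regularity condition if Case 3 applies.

a=5, b=5, f(n)=n^5.
log_5(5) = 1 < 5.
f(n) = Omega(n^(1+epsilon)) for some epsilon > 0, so Case 3 is the candidate.
Regularity: a*f(n/b) = 5*1*(n/5)^5 = (5/3125)*1*n^5 <= c*f(n) with c = 5/3125 < 1. Satisfied.
Case 3: T(n) = Theta(n^5).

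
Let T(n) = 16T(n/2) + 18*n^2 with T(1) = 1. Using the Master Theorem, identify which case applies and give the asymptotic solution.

a=16, b=2, f(n)=18*n^2.
log_2(16) = 4 > 2.
Since f(n) = O(n^2) is polynomially smaller than n^4, Case 1 applies.
T(n) = Theta(n^4).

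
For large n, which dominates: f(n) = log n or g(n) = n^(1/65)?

g(n) = n^(1/65) grows faster: any positive power of n dominates log n.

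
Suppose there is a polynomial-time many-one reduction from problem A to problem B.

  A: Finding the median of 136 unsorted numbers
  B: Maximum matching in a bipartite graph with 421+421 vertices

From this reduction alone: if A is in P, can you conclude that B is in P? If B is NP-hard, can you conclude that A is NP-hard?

A poly-time reduction A <=_p B transfers tractability DOWN (B easy => A easy) and hardness UP (A hard => B hard), not the reverse.
From A in P, the reduction alone does NOT give B in P: any problem in P trivially reduces to SAT, yet SAT is not known to be in P.
From B NP-hard, the reduction alone does NOT give A NP-hard: again, easy problems reduce to hard ones.
(Here in fact A is P and B is P.)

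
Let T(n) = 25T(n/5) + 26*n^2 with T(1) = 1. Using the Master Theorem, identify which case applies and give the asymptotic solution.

a=25, b=5, f(n)=26*n^2.
log_5(25) = 2, so n^(log_b(a)) = n^2.
f(n) = Theta(n^2), so Case 2 applies.
T(n) = Theta(n^2 log n).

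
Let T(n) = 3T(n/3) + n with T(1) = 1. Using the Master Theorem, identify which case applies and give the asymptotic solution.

a=3, b=3, f(n)=n.
log_3(3) = 1, so n^(log_b(a)) = n.
f(n) = Theta(n), so Case 2 applies.
T(n) = Theta(n log n).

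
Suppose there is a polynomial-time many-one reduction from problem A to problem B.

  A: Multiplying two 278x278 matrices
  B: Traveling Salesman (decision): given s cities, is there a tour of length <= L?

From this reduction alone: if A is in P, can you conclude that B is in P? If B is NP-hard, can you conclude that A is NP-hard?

A poly-time reduction A <=_p B transfers tractability DOWN (B easy => A easy) and hardness UP (A hard => B hard), not the reverse.
From A in P, the reduction alone does NOT give B in P: any problem in P trivially reduces to SAT, yet SAT is not known to be in P.
From B NP-hard, the reduction alone does NOT give A NP-hard: again, easy problems reduce to hard ones.
(Here in fact A is P and B is NP-complete.)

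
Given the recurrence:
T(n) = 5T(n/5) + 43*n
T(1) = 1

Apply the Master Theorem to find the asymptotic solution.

a=5, b=5, f(n)=43*n. log_5(5) = 1. Case 2: T(n) = O(n log n).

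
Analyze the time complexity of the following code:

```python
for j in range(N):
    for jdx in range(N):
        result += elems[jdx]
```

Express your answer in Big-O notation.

Time complexity: O(n^2).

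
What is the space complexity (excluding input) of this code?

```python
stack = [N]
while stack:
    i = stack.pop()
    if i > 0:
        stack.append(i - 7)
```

Space complexity: O(1).
Only a constant amount of auxiliary storage is used; nothing grows with n.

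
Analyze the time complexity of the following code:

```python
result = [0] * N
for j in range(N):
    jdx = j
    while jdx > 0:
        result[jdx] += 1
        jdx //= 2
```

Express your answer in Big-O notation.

Time complexity: O(n log n).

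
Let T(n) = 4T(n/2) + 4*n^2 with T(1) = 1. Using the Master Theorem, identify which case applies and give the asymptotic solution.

a=4, b=2, f(n)=4*n^2.
log_2(4) = 2, so n^(log_b(a)) = n^2.
f(n) = Theta(n^2), so Case 2 applies.
T(n) = Theta(n^2 log n).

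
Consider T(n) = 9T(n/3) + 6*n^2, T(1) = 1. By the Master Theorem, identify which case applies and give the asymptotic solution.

a=9, b=3, f(n)=6*n^2.
log_3(9) = 2, so n^(log_b(a)) = n^2.
f(n) = Theta(n^2), so Case 2 applies.
T(n) = Theta(n^2 log n).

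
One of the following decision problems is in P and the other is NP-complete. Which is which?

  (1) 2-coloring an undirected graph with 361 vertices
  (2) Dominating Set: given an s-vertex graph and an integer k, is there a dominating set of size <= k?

(1) is P: 2-coloring is bipartiteness testing via BFS, O(V+E).
(2) is NP-complete: reduces from Set Cover (with k part of the input).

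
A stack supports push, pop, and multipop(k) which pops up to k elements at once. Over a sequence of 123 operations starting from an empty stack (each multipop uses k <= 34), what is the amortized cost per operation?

Each element is pushed exactly once and popped at most once (whether by pop or as part of a multipop). So the total number of individual pops over the whole sequence is at most the number of pushes, which is at most 123. Total work <= 2 * 123, hence O(1) amortized per operation.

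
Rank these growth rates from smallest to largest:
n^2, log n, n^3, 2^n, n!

Ordered by growth rate: log n < n^2 < n^3 < 2^n < n!.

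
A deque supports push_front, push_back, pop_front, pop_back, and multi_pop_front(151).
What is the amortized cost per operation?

Assign 2 credits to each push operation. A pop uses 1 saved credit. multi_pop_front(151) uses up to 151 saved credits from previous pushes. Credits never go negative. Amortized cost is O(1).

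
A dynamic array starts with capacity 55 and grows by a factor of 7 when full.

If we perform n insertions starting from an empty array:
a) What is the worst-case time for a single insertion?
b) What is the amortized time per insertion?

(a) Worst-case single insertion: O(n) -- when the array is full at capacity c, the resize copies all c elements, and c can be Theta(n).
(b) Resizes happen at sizes 55, 385, 2695, ... Total copy cost for n insertions: 55 + 385 + ... = O(n) (geometric series with ratio 1/7). Amortized cost per insertion: O(n)/n = O(1).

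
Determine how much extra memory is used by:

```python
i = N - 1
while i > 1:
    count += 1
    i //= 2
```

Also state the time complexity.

Space complexity: O(1).
Only a constant amount of auxiliary storage is used; nothing grows with n.
Time complexity: O(log n).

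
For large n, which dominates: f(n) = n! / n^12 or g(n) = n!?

g(n) = n! grows faster: the ratio n!/(n!/n^12) = n^12 -> infinity.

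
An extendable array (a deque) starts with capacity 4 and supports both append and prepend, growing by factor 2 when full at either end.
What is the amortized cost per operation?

Growth at either end copies all elements; capacities form a geometric sequence with ratio 2, so total copy cost over n operations is O(n) (two geometric series). Amortized O(1).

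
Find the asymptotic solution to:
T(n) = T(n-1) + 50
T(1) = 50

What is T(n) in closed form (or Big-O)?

Unrolling: T(n) = T(n-1) + 50 = T(n-2) + 2*50 = ... = T(1) + (n-1)*50 = 50 + (n-1)*50 = 50n.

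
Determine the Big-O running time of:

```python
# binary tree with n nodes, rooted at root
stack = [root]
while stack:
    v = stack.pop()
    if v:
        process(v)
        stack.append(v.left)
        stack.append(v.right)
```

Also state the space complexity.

Time complexity: O(n).
Space complexity: O(n).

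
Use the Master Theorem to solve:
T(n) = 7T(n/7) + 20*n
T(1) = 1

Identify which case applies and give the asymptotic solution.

a=7, b=7, f(n)=20*n.
log_7(7) = 1, so n^(log_b(a)) = n.
f(n) = Theta(n), so Case 2 applies.
T(n) = Theta(n log n).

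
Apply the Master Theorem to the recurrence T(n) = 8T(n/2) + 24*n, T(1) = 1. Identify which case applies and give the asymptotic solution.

a=8, b=2, f(n)=24*n.
log_2(8) = 3 > 1.
Since f(n) = O(n^1) is polynomially smaller than n^3, Case 1 applies.
T(n) = Theta(n^3).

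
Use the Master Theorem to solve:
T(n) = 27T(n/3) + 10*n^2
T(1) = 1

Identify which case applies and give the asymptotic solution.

a=27, b=3, f(n)=10*n^2.
log_3(27) = 3 > 2.
Since f(n) = O(n^2) is polynomially smaller than n^3, Case 1 applies.
T(n) = Theta(n^3).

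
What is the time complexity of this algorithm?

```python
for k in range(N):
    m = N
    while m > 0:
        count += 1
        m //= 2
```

Time complexity: O(n log n).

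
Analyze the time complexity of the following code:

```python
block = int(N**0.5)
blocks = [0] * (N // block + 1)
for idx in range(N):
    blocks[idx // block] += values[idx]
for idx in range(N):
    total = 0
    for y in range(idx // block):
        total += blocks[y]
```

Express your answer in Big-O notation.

Time complexity: O(n * sqrt(n)).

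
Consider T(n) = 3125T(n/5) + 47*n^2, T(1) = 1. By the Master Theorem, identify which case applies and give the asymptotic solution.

a=3125, b=5, f(n)=47*n^2.
log_5(3125) = 5 > 2.
Since f(n) = O(n^2) is polynomially smaller than n^5, Case 1 applies.
T(n) = Theta(n^5).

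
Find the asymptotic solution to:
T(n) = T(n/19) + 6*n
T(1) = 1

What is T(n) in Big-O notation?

Geometric series: 6*n*(1 + 1/19 + 1/19^2 + ...) = O(n). T(n) = O(n).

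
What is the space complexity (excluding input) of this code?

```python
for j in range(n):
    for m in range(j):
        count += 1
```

Space complexity: O(1).
Only a constant amount of auxiliary storage is used; nothing grows with n.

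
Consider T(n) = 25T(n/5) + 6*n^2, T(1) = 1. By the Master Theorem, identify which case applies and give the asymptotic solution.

a=25, b=5, f(n)=6*n^2.
log_5(25) = 2, so n^(log_b(a)) = n^2.
f(n) = Theta(n^2), so Case 2 applies.
T(n) = Theta(n^2 log n).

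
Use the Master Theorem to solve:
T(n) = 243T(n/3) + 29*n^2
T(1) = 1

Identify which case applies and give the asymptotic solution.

a=243, b=3, f(n)=29*n^2.
log_3(243) = 5 > 2.
Since f(n) = O(n^2) is polynomially smaller than n^5, Case 1 applies.
T(n) = Theta(n^5).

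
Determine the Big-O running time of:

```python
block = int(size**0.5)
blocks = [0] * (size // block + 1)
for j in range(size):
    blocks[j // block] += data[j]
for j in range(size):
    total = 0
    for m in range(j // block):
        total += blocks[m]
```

Time complexity: O(n * sqrt(n)).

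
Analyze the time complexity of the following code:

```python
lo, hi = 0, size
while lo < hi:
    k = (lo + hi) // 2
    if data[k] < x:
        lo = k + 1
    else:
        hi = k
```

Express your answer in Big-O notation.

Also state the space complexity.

Time complexity: O(log n).
Space complexity: O(1).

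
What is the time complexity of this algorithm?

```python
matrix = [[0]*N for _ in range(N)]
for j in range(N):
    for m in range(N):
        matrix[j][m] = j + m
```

Time complexity: O(n^2).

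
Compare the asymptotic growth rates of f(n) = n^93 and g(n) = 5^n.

g(n) = 5^n grows faster: any exponential with base > 1 dominates every polynomial.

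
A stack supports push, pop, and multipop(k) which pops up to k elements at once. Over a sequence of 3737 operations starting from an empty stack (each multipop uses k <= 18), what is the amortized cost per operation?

Each element is pushed exactly once and popped at most once (whether by pop or as part of a multipop). So the total number of individual pops over the whole sequence is at most the number of pushes, which is at most 3737. Total work <= 2 * 3737, hence O(1) amortized per operation.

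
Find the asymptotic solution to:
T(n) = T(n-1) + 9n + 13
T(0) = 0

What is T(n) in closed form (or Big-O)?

Dominant term in sum is 9*sum(i, i=1..n) = 9*n*(n+1)/2 = O(n^2).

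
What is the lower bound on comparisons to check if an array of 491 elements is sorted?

To verify 491 elements are sorted, we must compare each consecutive pair. Skipping any pair allows an adversary to swap them. Therefore 490 comparisons are necessary and sufficient.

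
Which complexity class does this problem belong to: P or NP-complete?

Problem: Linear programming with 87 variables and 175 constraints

This problem is in P: the ellipsoid and interior-point methods run in polynomial time.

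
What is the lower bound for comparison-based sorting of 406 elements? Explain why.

A comparison-based sorting algorithm corresponds to a decision tree. With 406! possible permutations, the tree has 406! leaves. The height is at least log_2(406!) = Omega(n log n) by Stirling's approximation.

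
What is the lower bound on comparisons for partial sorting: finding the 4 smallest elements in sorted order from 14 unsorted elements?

Finding 4 smallest of 14 in sorted order: Omega(14) to identify the 4 smallest, plus Omega(4 log 4) to sort them. Total: Omega(n + k log k).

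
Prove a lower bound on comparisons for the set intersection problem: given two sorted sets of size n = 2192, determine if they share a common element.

For two sorted arrays of size n = 2192, any correct algorithm must examine Omega(n) elements. If fewer are examined, an adversary places a common element in an unexamined gap. A merge-based scan achieves O(n), so the bound is tight.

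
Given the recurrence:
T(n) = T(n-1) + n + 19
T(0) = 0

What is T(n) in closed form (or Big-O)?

Dominant term in sum is 1*sum(i, i=1..n) = 1*n*(n+1)/2 = O(n^2).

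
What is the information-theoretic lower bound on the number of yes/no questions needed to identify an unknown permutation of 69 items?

There are 69! = 171122452428141311372468338881272839092270544893520369393648040923257279754140647424000000000000000 permutations. Each yes/no question gives at most 1 bit, so at least ceil(log_2(171122452428141311372468338881272839092270544893520369393648040923257279754140647424000000000000000)) = 327 questions are needed.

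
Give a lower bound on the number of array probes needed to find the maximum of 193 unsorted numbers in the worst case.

Adversary: any unprobed cell could hold a value larger than everything seen so far. If fewer than 193 cells are probed, the adversary places the max in an unprobed cell. So all 193 cells must be examined; together with 193-1 comparisons this is tight.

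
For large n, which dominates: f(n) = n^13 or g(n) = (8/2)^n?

g(n) = (8/2)^n grows faster: (8/2)^n is exponential with base 8/2 > 1, dominating every polynomial.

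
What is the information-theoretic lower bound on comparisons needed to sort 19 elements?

There are 19! = 121645100408832000 possible orderings. Each comparison gives 1 bit. We need at least ceil(log_2(121645100408832000)) = 57 comparisons.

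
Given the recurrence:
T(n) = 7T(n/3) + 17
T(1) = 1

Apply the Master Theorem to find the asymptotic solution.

a=7, b=3, f(n)=17. log_3(7) = 1.771. Case 1 of Master Theorem: T(n) = O(n^1.771).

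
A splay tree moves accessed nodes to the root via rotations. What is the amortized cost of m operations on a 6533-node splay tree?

Using a potential function Phi = sum of log(size of subtree) for each node, each splay operation has amortized cost O(log n) where n = 6533. Bad individual operations (O(n)) are offset by decreased potential.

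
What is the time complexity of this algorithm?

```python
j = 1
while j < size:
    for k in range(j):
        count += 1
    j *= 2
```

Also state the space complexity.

Time complexity: O(n).
Space complexity: O(1).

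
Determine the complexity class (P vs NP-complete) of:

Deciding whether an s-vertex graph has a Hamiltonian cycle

This problem is NP-complete: one of Karp's 21 NP-complete problems.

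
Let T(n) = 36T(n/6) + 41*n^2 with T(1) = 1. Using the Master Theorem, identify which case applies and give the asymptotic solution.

a=36, b=6, f(n)=41*n^2.
log_6(36) = 2, so n^(log_b(a)) = n^2.
f(n) = Theta(n^2), so Case 2 applies.
T(n) = Theta(n^2 log n).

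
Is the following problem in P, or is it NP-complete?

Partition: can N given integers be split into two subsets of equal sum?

This problem is NP-complete: Subset Sum reduces to it (one of Karp's 21 NP-complete problems).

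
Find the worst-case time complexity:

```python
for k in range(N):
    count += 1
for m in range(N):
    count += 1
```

Time complexity: O(n).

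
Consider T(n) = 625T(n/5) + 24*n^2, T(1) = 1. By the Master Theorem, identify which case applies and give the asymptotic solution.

a=625, b=5, f(n)=24*n^2.
log_5(625) = 4 > 2.
Since f(n) = O(n^2) is polynomially smaller than n^4, Case 1 applies.
T(n) = Theta(n^4).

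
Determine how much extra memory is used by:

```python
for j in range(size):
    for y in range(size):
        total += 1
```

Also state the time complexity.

Space complexity: O(1).
Only a constant amount of auxiliary storage is used; nothing grows with n.
Time complexity: O(n^2).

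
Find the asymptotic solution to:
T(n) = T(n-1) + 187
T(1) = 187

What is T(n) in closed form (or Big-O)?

Unrolling: T(n) = T(n-1) + 187 = T(n-2) + 2*187 = ... = T(1) + (n-1)*187 = 187 + (n-1)*187 = 187n.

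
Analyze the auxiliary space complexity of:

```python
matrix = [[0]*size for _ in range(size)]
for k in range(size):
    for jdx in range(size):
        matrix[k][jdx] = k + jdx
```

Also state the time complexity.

Space complexity: O(n^2).
A 2D structure of size n x n is allocated.
Time complexity: O(n^2).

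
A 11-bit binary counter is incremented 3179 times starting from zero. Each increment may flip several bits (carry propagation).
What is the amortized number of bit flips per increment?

Bit i flips on every 2^i-th increment, so over 3179 increments bit i flips floor(3179/2^i) times. Summing over i: total flips < 2 * 3179. Amortized: < 2 = O(1) per increment.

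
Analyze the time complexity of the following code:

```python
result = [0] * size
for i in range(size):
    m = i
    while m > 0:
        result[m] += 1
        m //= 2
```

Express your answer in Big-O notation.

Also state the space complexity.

Time complexity: O(n log n).
Space complexity: O(n).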